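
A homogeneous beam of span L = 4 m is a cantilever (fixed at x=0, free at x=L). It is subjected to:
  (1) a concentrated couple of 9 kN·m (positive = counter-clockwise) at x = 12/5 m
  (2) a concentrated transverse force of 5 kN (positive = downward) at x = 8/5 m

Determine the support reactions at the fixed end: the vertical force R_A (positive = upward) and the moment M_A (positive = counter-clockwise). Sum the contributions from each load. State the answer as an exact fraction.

R_A = 5 kN, M_A = -1 kN·m

Load 1 — applied couple M₀=9 kN·m at a=12/5 m (b=L-a=8/5):
  R_A = 0 kN
  M_A = -M₀ = -9 kN·m
Load 2 — point force P=5 kN at a=8/5 m (b=L-a=12/5):
  R_A = P = 5 kN
  M_A = Pa = 5·(8/5) = 8 kN·m
Superposition: R_A = 5 kN, M_A = -1 kN·m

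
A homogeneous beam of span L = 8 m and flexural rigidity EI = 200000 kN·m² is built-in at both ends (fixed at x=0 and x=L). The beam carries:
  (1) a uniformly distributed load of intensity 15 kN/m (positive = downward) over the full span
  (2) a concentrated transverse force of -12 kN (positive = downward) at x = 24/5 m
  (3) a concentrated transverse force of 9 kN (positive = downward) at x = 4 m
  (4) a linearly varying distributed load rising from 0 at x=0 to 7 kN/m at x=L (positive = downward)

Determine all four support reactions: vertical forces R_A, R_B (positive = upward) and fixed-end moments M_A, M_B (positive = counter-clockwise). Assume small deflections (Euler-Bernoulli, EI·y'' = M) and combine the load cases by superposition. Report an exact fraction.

Load 1 — uniform load w=15 kN/m over full span:
  R_A = wL/2 = 15·8/2 = 60 kN
  M_A = wL²/12 = 15·8²/12 = 80 kN·m
  R_B = wL/2 = 15·8/2 = 60 kN
  M_B = -wL²/12 = -15·8²/12 = -80 kN·m
Load 2 — point force P=-12 kN at a=24/5 m (b=L-a=16/5):
  R_A = Pb²(3a+b)/L³ = (-12)·(16/5)²·(3·(24/5)+(16/5))/8³ = -528/125 kN
  M_A = Pab²/L² = (-12)·(24/5)·(16/5)²/8² = -1152/125 kN·m
  R_B = Pa²(a+3b)/L³ = (-12)·(24/5)²·((24/5)+3·(16/5))/8³ = -972/125 kN
  M_B = -Pa²b/L² = -(-12)·(24/5)²·(16/5)/8² = 1728/125 kN·m
Load 3 — point force P=9 kN at a=4 m (b=L-a=4):
  R_A = Pb²(3a+b)/L³ = 9·4²·(3·4+4)/8³ = 9/2 kN
  M_A = Pab²/L² = 9·4·4²/8² = 9 kN·m
  R_B = Pa²(a+3b)/L³ = 9·4²·(4+3·4)/8³ = 9/2 kN
  M_B = -Pa²b/L² = -9·4²·4/8² = -9 kN·m
Load 4 — triangular load w₀=7 kN/m (0→w₀ over full span):
  R_A = 3w₀L/20 = 3·7·8/20 = 42/5 kN
  M_A = w₀L²/30 = 7·8²/30 = 224/15 kN·m
  R_B = 7w₀L/20 = 7·7·8/20 = 98/5 kN
  M_B = -w₀L²/20 = -7·8²/20 = -112/5 kN·m
Superposition: R_A = 17169/250 kN, M_A = 35519/375 kN·m, R_B = 19081/250 kN, M_B = -12197/125 kN·m

R_A = 17169/250 kN, M_A = 35519/375 kN·m, R_B = 19081/250 kN, M_B = -12197/125 kN·m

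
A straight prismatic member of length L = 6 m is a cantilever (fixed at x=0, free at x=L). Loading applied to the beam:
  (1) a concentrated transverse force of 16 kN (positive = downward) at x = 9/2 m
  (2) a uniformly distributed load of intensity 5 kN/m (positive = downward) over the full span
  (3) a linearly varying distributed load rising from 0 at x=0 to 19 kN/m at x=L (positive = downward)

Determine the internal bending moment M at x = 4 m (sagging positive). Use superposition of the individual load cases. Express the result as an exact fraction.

M(4) = -466/9 kN·m

Load 1 — point force P=16 kN at a=9/2 m (b=L-a=3/2):
  M_1 = -P(a-x)  [x≤a] = -16·((9/2)-4) = -8 kN·m
Load 2 — uniform load w=5 kN/m over full span:
  M_2 = -w(L-x)²/2 = -5·(6-4)²/2 = -10 kN·m
Load 3 — triangular load w₀=19 kN/m (0→w₀ over full span):
  M_3 = w₀Lx/2 - w₀L²/3 - w₀x³/(6L) = 19·6·4/2 - 19·6²/3 - 19·4³/(6·6) = -304/9 kN·m
Superposition: M = Σ M_i = -466/9 kN·m ≈ -51.777778 kN·m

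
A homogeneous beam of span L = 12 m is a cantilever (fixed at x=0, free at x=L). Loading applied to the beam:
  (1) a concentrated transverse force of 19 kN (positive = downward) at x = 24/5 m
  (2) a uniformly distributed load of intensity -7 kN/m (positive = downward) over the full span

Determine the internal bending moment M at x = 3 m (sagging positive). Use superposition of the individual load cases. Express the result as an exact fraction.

Load 1 — point force P=19 kN at a=24/5 m (b=L-a=36/5):
  M_1 = -P(a-x)  [x≤a] = -19·((24/5)-3) = -171/5 kN·m
Load 2 — uniform load w=-7 kN/m over full span:
  M_2 = -w(L-x)²/2 = -(-7)·(12-3)²/2 = 567/2 kN·m
Superposition: M = Σ M_i = 2493/10 kN·m ≈ 249.300000 kN·m

M(3) = 2493/10 kN·m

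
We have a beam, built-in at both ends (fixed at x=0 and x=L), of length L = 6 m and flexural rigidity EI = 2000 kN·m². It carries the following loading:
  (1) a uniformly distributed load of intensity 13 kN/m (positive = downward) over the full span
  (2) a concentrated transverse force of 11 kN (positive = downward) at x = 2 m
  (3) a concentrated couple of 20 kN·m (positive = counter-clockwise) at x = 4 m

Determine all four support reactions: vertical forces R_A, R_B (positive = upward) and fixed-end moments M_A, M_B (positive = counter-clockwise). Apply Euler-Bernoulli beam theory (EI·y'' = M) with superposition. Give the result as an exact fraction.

R_A = 1393/27 kN, M_A = 499/9 kN·m, R_B = 1010/27 kN, M_B = -395/9 kN·m

Load 1 — uniform load w=13 kN/m over full span:
  R_A = wL/2 = 13·6/2 = 39 kN
  M_A = wL²/12 = 13·6²/12 = 39 kN·m
  R_B = wL/2 = 13·6/2 = 39 kN
  M_B = -wL²/12 = -13·6²/12 = -39 kN·m
Load 2 — point force P=11 kN at a=2 m (b=L-a=4):
  R_A = Pb²(3a+b)/L³ = 11·4²·(3·2+4)/6³ = 220/27 kN
  M_A = Pab²/L² = 11·2·4²/6² = 88/9 kN·m
  R_B = Pa²(a+3b)/L³ = 11·2²·(2+3·4)/6³ = 77/27 kN
  M_B = -Pa²b/L² = -11·2²·4/6² = -44/9 kN·m
Load 3 — applied couple M₀=20 kN·m at a=4 m (b=L-a=2):
  R_A = 6M₀ab/L³ = 6·20·4·2/6³ = 40/9 kN
  M_A = M₀b(2a-b)/L² = 20·2·(2·4-2)/6² = 20/3 kN·m
  R_B = -6M₀ab/L³ = -6·20·4·2/6³ = -40/9 kN
  M_B = M₀a(2b-a)/L² = 20·4·(2·2-4)/6² = 0 kN·m
Superposition: R_A = 1393/27 kN, M_A = 499/9 kN·m, R_B = 1010/27 kN, M_B = -395/9 kN·m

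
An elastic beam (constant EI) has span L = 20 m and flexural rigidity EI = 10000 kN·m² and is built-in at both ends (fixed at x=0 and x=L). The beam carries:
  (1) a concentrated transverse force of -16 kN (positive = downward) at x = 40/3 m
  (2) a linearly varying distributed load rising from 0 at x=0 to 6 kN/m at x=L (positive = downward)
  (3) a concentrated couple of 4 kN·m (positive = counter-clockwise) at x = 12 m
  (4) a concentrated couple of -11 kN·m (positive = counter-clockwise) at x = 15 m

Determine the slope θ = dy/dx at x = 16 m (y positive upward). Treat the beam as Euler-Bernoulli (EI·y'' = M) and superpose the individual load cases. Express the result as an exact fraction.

Load 1 — point force P=-16 kN at a=40/3 m (b=L-a=20/3):
  θ_1 = Pa²(L-x)(2bL-(3b+a)(L-x))/(2L³EI)  [x>a] = (-16)·(40/3)²·(20-16)·(2·(20/3)·20-(3·(20/3)+(40/3))·(20-16))/(2·20³·10000) = -32/3375 rad
Load 2 — triangular load w₀=6 kN/m (0→w₀ over full span):
  θ_2 = -w₀(2x(L-x)(L-2x)(x+2L)+x²(L-x)²)/(120LEI) = -6·(2·16·(20-16)·(20-2·16)·(16+2·20)+16²·(20-16)²)/(120·20·10000) = 64/3125 rad
Load 3 — applied couple M₀=4 kN·m at a=12 m (b=L-a=8):
  θ_3 = (R_Ax²/2 - M_Ax - M₀(x-a))/EI  [x>a] with R_A=36/125, M_A=32/25 = ((36/125)·16²/2 - (32/25)·16 - 4·(16-12))/10000 = 3/78125 rad
Load 4 — applied couple M₀=-11 kN·m at a=15 m (b=L-a=5):
  θ_4 = (R_Ax²/2 - M_Ax - M₀(x-a))/EI  [x>a] with R_A=-99/160, M_A=-55/16 = ((-99/160)·16²/2 - (-55/16)·16 - (-11)·(16-15))/10000 = -33/25000 rad
Superposition: θ = Σ θ_i = 163973/16875000 rad ≈ 0.009717 rad

θ(16) = 163973/16875000 rad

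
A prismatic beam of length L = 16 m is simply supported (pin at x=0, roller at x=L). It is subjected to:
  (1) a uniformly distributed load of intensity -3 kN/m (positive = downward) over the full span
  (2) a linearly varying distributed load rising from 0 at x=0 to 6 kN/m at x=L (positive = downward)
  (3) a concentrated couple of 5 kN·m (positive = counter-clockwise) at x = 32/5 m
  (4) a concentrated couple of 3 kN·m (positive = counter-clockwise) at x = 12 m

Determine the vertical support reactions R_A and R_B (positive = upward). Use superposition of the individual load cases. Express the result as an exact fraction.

R_A = -15/2 kN, R_B = 15/2 kN

Load 1 — uniform load w=-3 kN/m over full span:
  R_A = wL/2 = (-3)·16/2 = -24 kN
  R_B = wL/2 = (-3)·16/2 = -24 kN
Load 2 — triangular load w₀=6 kN/m (0→w₀ over full span):
  R_A = w₀L/6 = 6·16/6 = 16 kN
  R_B = w₀L/3 = 6·16/3 = 32 kN
Load 3 — applied couple M₀=5 kN·m at a=32/5 m (b=L-a=48/5):
  R_A = M₀/L = 5/16 kN
  R_B = -M₀/L = -5/16 kN
Load 4 — applied couple M₀=3 kN·m at a=12 m (b=L-a=4):
  R_A = M₀/L = 3/16 kN
  R_B = -M₀/L = -3/16 kN
Superposition: R_A = -15/2 kN, R_B = 15/2 kN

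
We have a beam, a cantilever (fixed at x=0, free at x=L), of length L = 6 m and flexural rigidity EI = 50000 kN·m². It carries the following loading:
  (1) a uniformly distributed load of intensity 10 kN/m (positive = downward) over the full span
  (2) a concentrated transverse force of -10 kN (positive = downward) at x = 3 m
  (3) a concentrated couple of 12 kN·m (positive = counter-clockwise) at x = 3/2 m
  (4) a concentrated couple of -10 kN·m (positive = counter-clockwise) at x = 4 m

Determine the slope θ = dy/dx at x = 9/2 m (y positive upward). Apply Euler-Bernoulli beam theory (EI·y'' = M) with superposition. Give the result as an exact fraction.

Load 1 — uniform load w=10 kN/m over full span:
  θ_1 = -wx(x²-3Lx+3L²)/(6EI) = -10·(9/2)·((9/2)²-3·6·(9/2)+3·6²)/(6·50000) = -567/80000 rad
Load 2 — point force P=-10 kN at a=3 m (b=L-a=3):
  θ_2 = -Pa²/(2EI)  [x>a] = -(-10)·3²/(2·50000) = 9/10000 rad
Load 3 — applied couple M₀=12 kN·m at a=3/2 m (b=L-a=9/2):
  θ_3 = M₀a/EI  [x>a] = 12·(3/2)/50000 = 9/25000 rad
Load 4 — applied couple M₀=-10 kN·m at a=4 m (b=L-a=2):
  θ_4 = M₀a/EI  [x>a] = (-10)·4/50000 = -1/1250 rad
Superposition: θ = Σ θ_i = -2651/400000 rad ≈ -0.006627 rad

θ(9/2) = -2651/400000 rad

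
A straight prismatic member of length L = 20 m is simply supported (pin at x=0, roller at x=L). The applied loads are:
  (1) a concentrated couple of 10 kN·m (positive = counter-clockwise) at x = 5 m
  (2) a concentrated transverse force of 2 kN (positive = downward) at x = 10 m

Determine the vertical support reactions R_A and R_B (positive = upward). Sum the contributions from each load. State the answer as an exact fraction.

R_A = 3/2 kN, R_B = 1/2 kN

Load 1 — applied couple M₀=10 kN·m at a=5 m (b=L-a=15):
  R_A = M₀/L = 10/20 = 1/2 kN
  R_B = -M₀/L = -10/20 = -1/2 kN
Load 2 — point force P=2 kN at a=10 m (b=L-a=10):
  R_A = Pb/L = 2·10/20 = 1 kN
  R_B = Pa/L = 2·10/20 = 1 kN
Superposition: R_A = 3/2 kN, R_B = 1/2 kN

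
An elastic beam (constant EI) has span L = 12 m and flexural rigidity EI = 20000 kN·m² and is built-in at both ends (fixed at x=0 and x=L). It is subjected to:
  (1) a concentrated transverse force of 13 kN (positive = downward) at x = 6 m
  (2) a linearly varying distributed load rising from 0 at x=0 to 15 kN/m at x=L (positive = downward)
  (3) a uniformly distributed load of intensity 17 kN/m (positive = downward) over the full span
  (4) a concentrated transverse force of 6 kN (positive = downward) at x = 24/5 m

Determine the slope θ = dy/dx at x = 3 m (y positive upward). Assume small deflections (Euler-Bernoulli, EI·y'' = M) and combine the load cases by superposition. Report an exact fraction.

Load 1 — point force P=13 kN at a=6 m (b=L-a=6):
  θ_1 = -Pb²x(2aL-(3a+b)x)/(2L³EI)  [x≤a] = -13·6²·3·(2·6·12-(3·6+6)·3)/(2·12³·20000) = -117/80000 rad
Load 2 — triangular load w₀=15 kN/m (0→w₀ over full span):
  θ_2 = -w₀(2x(L-x)(L-2x)(x+2L)+x²(L-x)²)/(120LEI) = -15·(2·3·(12-3)·(12-2·3)·(3+2·12)+3²·(12-3)²)/(120·12·20000) = -3159/640000 rad
Load 3 — uniform load w=17 kN/m over full span:
  θ_3 = -wx(L-x)(L-2x)/(12EI) = -17·3·(12-3)·(12-2·3)/(12·20000) = -459/40000 rad
Load 4 — point force P=6 kN at a=24/5 m (b=L-a=36/5):
  θ_4 = -Pb²x(2aL-(3a+b)x)/(2L³EI)  [x≤a] = -6·(36/5)²·3·(2·(24/5)·12-(3·(24/5)+(36/5))·3)/(2·12³·20000) = -1701/2500000 rad
Superposition: θ = Σ θ_i = -1484307/80000000 rad ≈ -0.018554 rad

θ(3) = -1484307/80000000 rad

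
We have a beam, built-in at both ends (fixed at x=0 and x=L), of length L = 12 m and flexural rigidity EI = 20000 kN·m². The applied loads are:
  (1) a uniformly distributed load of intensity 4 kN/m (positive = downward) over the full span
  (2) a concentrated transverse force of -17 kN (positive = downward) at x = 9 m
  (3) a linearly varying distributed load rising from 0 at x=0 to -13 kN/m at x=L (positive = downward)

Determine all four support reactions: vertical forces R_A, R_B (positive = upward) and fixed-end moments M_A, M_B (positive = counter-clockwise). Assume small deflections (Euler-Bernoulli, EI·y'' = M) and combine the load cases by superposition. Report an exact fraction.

R_A = -329/160 kN, M_A = -1917/80 kN·m, R_B = -7191/160 kN, M_B = 5943/80 kN·m

Load 1 — uniform load w=4 kN/m over full span:
  R_A = wL/2 = 4·12/2 = 24 kN
  M_A = wL²/12 = 4·12²/12 = 48 kN·m
  R_B = wL/2 = 4·12/2 = 24 kN
  M_B = -wL²/12 = -4·12²/12 = -48 kN·m
Load 2 — point force P=-17 kN at a=9 m (b=L-a=3):
  R_A = Pb²(3a+b)/L³ = (-17)·3²·(3·9+3)/12³ = -85/32 kN
  M_A = Pab²/L² = (-17)·9·3²/12² = -153/16 kN·m
  R_B = Pa²(a+3b)/L³ = (-17)·9²·(9+3·3)/12³ = -459/32 kN
  M_B = -Pa²b/L² = -(-17)·9²·3/12² = 459/16 kN·m
Load 3 — triangular load w₀=-13 kN/m (0→w₀ over full span):
  R_A = 3w₀L/20 = 3·(-13)·12/20 = -117/5 kN
  M_A = w₀L²/30 = (-13)·12²/30 = -312/5 kN·m
  R_B = 7w₀L/20 = 7·(-13)·12/20 = -273/5 kN
  M_B = -w₀L²/20 = -(-13)·12²/20 = 468/5 kN·m
Superposition: R_A = -329/160 kN, M_A = -1917/80 kN·m, R_B = -7191/160 kN, M_B = 5943/80 kN·m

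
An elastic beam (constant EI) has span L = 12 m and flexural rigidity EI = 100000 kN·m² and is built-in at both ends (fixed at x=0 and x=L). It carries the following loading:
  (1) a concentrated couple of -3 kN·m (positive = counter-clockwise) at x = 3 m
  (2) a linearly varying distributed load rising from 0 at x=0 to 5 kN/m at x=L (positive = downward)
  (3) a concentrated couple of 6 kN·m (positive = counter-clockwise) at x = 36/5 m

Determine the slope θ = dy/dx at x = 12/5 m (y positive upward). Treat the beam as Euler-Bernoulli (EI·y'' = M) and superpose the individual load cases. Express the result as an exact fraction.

θ(12/5) = -11547/31250000 rad

Load 1 — applied couple M₀=-3 kN·m at a=3 m (b=L-a=9):
  θ_1 = (R_Ax²/2 - M_Ax)/EI  [x≤a] with R_A=-9/32, M_A=9/16 = ((-9/32)·(12/5)²/2 - (9/16)·(12/5))/100000 = -27/1250000 rad
Load 2 — triangular load w₀=5 kN/m (0→w₀ over full span):
  θ_2 = -w₀(2x(L-x)(L-2x)(x+2L)+x²(L-x)²)/(120LEI) = -5·(2·(12/5)·(12-(12/5))·(12-2·(12/5))·((12/5)+2·12)+(12/5)²·(12-(12/5))²)/(120·12·100000) = -126/390625 rad
Load 3 — applied couple M₀=6 kN·m at a=36/5 m (b=L-a=24/5):
  θ_3 = (R_Ax²/2 - M_Ax)/EI  [x≤a] with R_A=18/25, M_A=48/25 = ((18/25)·(12/5)²/2 - (48/25)·(12/5))/100000 = -99/3906250 rad
Superposition: θ = Σ θ_i = -11547/31250000 rad ≈ -0.000370 rad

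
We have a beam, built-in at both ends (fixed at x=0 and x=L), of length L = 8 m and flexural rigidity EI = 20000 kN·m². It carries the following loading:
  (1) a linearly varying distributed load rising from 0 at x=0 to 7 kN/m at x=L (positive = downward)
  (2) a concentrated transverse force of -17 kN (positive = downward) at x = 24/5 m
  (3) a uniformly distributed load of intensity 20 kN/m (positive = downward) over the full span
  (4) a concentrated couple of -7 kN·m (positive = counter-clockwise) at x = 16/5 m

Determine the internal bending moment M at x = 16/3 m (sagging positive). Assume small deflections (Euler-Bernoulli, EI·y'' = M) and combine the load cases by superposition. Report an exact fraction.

Load 1 — triangular load w₀=7 kN/m (0→w₀ over full span):
  M_1 = 3w₀Lx/20 - w₀L²/30 - w₀x³/(6L) = 3·7·8·(16/3)/20 - 7·8²/30 - 7·(16/3)³/(6·8) = 3136/405 kN·m
Load 2 — point force P=-17 kN at a=24/5 m (b=L-a=16/5):
  M_2 = Pa²(a+3b)(L-x)/L³ - Pa²b/L²  [x>a] = (-17)·(24/5)²·((24/5)+3·(16/5))·(8-(16/3))/8³ - (-17)·(24/5)²·(16/5)/8² = -1224/125 kN·m
Load 3 — uniform load w=20 kN/m over full span:
  M_3 = wLx/2 - wL²/12 - wx²/2 = 20·8·(16/3)/2 - 20·8²/12 - 20·(16/3)²/2 = 320/9 kN·m
Load 4 — applied couple M₀=-7 kN·m at a=16/5 m (b=L-a=24/5):
  M_4 = R_Ax - M_A - M₀  [x>a] with R_A=-63/50, M_A=-21/25 = (-63/50)·(16/3) - (-21/25) - (-7) = 28/25 kN·m
Superposition: M = Σ M_i = 350596/10125 kN·m ≈ 34.626765 kN·m

M(16/3) = 350596/10125 kN·m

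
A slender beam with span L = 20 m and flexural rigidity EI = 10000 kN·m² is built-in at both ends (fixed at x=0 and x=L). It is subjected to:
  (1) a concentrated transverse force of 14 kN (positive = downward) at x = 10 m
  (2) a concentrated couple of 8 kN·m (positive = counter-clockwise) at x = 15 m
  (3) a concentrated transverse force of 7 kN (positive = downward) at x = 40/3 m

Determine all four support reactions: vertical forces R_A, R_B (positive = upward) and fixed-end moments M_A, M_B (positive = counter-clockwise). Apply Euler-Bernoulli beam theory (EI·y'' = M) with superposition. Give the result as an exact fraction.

Load 1 — point force P=14 kN at a=10 m (b=L-a=10):
  R_A = Pb²(3a+b)/L³ = 14·10²·(3·10+10)/20³ = 7 kN
  M_A = Pab²/L² = 14·10·10²/20² = 35 kN·m
  R_B = Pa²(a+3b)/L³ = 14·10²·(10+3·10)/20³ = 7 kN
  M_B = -Pa²b/L² = -14·10²·10/20² = -35 kN·m
Load 2 — applied couple M₀=8 kN·m at a=15 m (b=L-a=5):
  R_A = 6M₀ab/L³ = 6·8·15·5/20³ = 9/20 kN
  M_A = M₀b(2a-b)/L² = 8·5·(2·15-5)/20² = 5/2 kN·m
  R_B = -6M₀ab/L³ = -6·8·15·5/20³ = -9/20 kN
  M_B = M₀a(2b-a)/L² = 8·15·(2·5-15)/20² = -3/2 kN·m
Load 3 — point force P=7 kN at a=40/3 m (b=L-a=20/3):
  R_A = Pb²(3a+b)/L³ = 7·(20/3)²·(3·(40/3)+(20/3))/20³ = 49/27 kN
  M_A = Pab²/L² = 7·(40/3)·(20/3)²/20² = 280/27 kN·m
  R_B = Pa²(a+3b)/L³ = 7·(40/3)²·((40/3)+3·(20/3))/20³ = 140/27 kN
  M_B = -Pa²b/L² = -7·(40/3)²·(20/3)/20² = -560/27 kN·m
Superposition: R_A = 5003/540 kN, M_A = 2585/54 kN·m, R_B = 6337/540 kN, M_B = -3091/54 kN·m

R_A = 5003/540 kN, M_A = 2585/54 kN·m, R_B = 6337/540 kN, M_B = -3091/54 kN·m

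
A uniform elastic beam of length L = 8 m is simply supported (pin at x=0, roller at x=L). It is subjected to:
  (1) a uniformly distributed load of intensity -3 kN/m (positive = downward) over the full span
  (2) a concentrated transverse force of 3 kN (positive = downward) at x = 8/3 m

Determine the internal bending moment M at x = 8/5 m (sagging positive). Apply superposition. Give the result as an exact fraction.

M(8/5) = -304/25 kN·m

Load 1 — uniform load w=-3 kN/m over full span:
  M_1 = wx(L-x)/2 = (-3)·(8/5)·(8-(8/5))/2 = -384/25 kN·m
Load 2 — point force P=3 kN at a=8/3 m (b=L-a=16/3):
  M_2 = Pbx/L  [x≤a] = 3·(16/3)·(8/5)/8 = 16/5 kN·m
Superposition: M = Σ M_i = -304/25 kN·m ≈ -12.160000 kN·m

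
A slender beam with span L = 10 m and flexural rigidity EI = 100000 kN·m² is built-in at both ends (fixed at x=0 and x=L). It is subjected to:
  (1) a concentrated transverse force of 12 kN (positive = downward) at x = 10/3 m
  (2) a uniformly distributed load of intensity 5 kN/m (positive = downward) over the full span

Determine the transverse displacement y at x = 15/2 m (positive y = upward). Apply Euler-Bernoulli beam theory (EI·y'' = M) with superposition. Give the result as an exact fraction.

y(15/2) = -2569/2764800 m

Load 1 — point force P=12 kN at a=10/3 m (b=L-a=20/3):
  y_1 = -Pa²(L-x)²(3bL-(3b+a)(L-x))/(6L³EI)  [x>a] = -12·(10/3)²·(10-(15/2))²·(3·(20/3)·10-(3·(20/3)+(10/3))·(10-(15/2)))/(6·10³·100000) = -17/86400 m
Load 2 — uniform load w=5 kN/m over full span:
  y_2 = -wx²(L-x)²/(24EI) = -5·(15/2)²·(10-(15/2))²/(24·100000) = -3/4096 m
Superposition: y = Σ y_i = -2569/2764800 m ≈ -0.000929 m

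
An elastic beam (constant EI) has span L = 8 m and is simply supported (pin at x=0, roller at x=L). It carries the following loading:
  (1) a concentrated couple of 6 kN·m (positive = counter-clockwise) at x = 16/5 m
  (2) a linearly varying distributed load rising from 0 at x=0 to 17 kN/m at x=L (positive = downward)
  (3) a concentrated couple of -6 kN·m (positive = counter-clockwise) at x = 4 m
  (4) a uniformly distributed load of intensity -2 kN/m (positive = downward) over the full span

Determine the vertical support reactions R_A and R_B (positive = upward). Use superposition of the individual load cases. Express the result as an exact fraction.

R_A = 44/3 kN, R_B = 112/3 kN

Load 1 — applied couple M₀=6 kN·m at a=16/5 m (b=L-a=24/5):
  R_A = M₀/L = 6/8 = 3/4 kN
  R_B = -M₀/L = -6/8 = -3/4 kN
Load 2 — triangular load w₀=17 kN/m (0→w₀ over full span):
  R_A = w₀L/6 = 17·8/6 = 68/3 kN
  R_B = w₀L/3 = 17·8/3 = 136/3 kN
Load 3 — applied couple M₀=-6 kN·m at a=4 m (b=L-a=4):
  R_A = M₀/L = (-6)/8 = -3/4 kN
  R_B = -M₀/L = -(-6)/8 = 3/4 kN
Load 4 — uniform load w=-2 kN/m over full span:
  R_A = wL/2 = (-2)·8/2 = -8 kN
  R_B = wL/2 = (-2)·8/2 = -8 kN
Superposition: R_A = 44/3 kN, R_B = 112/3 kN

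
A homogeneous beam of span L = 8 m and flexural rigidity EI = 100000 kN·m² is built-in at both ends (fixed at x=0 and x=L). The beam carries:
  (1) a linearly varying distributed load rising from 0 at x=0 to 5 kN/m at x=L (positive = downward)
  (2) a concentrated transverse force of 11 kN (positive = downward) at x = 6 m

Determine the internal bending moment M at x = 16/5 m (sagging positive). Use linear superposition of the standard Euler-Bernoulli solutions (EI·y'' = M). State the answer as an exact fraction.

M(16/5) = 1299/200 kN·m

Load 1 — triangular load w₀=5 kN/m (0→w₀ over full span):
  M_1 = 3w₀Lx/20 - w₀L²/30 - w₀x³/(6L) = 3·5·8·(16/5)/20 - 5·8²/30 - 5·(16/5)³/(6·8) = 128/25 kN·m
Load 2 — point force P=11 kN at a=6 m (b=L-a=2):
  M_2 = Pb²(3a+b)x/L³ - Pab²/L²  [x≤a] = 11·2²·(3·6+2)·(16/5)/8³ - 11·6·2²/8² = 11/8 kN·m
Superposition: M = Σ M_i = 1299/200 kN·m ≈ 6.495000 kN·m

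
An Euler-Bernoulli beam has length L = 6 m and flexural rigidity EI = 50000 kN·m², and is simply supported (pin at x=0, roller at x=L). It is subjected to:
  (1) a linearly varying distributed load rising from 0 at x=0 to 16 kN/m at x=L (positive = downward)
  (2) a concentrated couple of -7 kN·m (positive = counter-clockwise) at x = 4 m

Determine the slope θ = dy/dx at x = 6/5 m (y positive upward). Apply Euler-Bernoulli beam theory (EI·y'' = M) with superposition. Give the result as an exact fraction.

Load 1 — triangular load w₀=16 kN/m (0→w₀ over full span):
  θ_1 = -w₀(7L⁴-30L²x²+15x⁴)/(360LEI) = -16·(7·6⁴-30·6²·(6/5)²+15·(6/5)⁴)/(360·6·50000) = -2184/1953125 rad
Load 2 — applied couple M₀=-7 kN·m at a=4 m (b=L-a=2):
  θ_2 = (M₀x²/(2L)+C₁)/EI  [x≤a] with C₁=M₀(3b²-L²)/(6L)=14/3 = ((-7)·(6/5)²/(2·6)+(14/3))/50000 = 287/3750000 rad
Superposition: θ = Σ θ_i = -97657/93750000 rad ≈ -0.001042 rad

θ(6/5) = -97657/93750000 rad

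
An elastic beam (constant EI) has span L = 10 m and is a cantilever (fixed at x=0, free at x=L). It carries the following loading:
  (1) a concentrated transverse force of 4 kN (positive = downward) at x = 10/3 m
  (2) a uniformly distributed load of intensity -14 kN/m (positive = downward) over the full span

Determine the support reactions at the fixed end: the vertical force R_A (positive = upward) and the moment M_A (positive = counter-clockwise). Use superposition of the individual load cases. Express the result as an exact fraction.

R_A = -136 kN, M_A = -2060/3 kN·m

Load 1 — point force P=4 kN at a=10/3 m (b=L-a=20/3):
  R_A = P = 4 kN
  M_A = Pa = 4·(10/3) = 40/3 kN·m
Load 2 — uniform load w=-14 kN/m over full span:
  R_A = wL = (-14)·10 = -140 kN
  M_A = wL²/2 = (-14)·10²/2 = -700 kN·m
Superposition: R_A = -136 kN, M_A = -2060/3 kN·m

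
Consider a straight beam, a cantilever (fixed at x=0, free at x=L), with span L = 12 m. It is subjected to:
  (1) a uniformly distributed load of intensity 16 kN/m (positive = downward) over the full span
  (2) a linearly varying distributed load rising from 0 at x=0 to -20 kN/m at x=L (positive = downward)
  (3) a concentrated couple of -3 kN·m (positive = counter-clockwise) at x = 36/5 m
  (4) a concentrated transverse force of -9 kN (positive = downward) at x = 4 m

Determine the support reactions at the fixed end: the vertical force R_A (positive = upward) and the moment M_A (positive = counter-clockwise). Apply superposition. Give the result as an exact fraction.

Load 1 — uniform load w=16 kN/m over full span:
  R_A = wL = 16·12 = 192 kN
  M_A = wL²/2 = 16·12²/2 = 1152 kN·m
Load 2 — triangular load w₀=-20 kN/m (0→w₀ over full span):
  R_A = w₀L/2 = (-20)·12/2 = -120 kN
  M_A = w₀L²/3 = (-20)·12²/3 = -960 kN·m
Load 3 — applied couple M₀=-3 kN·m at a=36/5 m (b=L-a=24/5):
  R_A = 0 kN
  M_A = -M₀ = -(-3) = 3 kN·m
Load 4 — point force P=-9 kN at a=4 m (b=L-a=8):
  R_A = P = (-9) = -9 kN
  M_A = Pa = (-9)·4 = -36 kN·m
Superposition: R_A = 63 kN, M_A = 159 kN·m

R_A = 63 kN, M_A = 159 kN·m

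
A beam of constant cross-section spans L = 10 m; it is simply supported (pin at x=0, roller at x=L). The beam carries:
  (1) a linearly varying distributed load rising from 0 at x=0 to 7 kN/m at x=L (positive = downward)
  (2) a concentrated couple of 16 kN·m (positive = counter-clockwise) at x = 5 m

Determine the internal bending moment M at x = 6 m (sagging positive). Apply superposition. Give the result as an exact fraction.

M(6) = 192/5 kN·m

Load 1 — triangular load w₀=7 kN/m (0→w₀ over full span):
  M_1 = w₀Lx/6 - w₀x³/(6L) = 7·10·6/6 - 7·6³/(6·10) = 224/5 kN·m
Load 2 — applied couple M₀=16 kN·m at a=5 m (b=L-a=5):
  M_2 = M₀x/L - M₀  [x>a] = 16·6/10 - 16 = -32/5 kN·m
Superposition: M = Σ M_i = 192/5 kN·m ≈ 38.400000 kN·m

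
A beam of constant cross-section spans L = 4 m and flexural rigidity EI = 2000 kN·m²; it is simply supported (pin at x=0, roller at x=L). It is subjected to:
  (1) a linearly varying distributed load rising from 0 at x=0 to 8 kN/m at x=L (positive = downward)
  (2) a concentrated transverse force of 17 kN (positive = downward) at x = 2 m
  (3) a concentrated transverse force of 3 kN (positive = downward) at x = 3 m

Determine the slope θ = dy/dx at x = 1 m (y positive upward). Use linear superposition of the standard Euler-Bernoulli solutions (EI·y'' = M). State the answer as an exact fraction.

θ(1) = -973/90000 rad

Load 1 — triangular load w₀=8 kN/m (0→w₀ over full span):
  θ_1 = -w₀(7L⁴-30L²x²+15x⁴)/(360LEI) = -8·(7·4⁴-30·4²·1²+15·1⁴)/(360·4·2000) = -1327/360000 rad
Load 2 — point force P=17 kN at a=2 m (b=L-a=2):
  θ_2 = -Pb(L²-b²-3x²)/(6LEI)  [x≤a] = -17·2·(4²-2²-3·1²)/(6·4·2000) = -51/8000 rad
Load 3 — point force P=3 kN at a=3 m (b=L-a=1):
  θ_3 = -Pb(L²-b²-3x²)/(6LEI)  [x≤a] = -3·1·(4²-1²-3·1²)/(6·4·2000) = -3/4000 rad
Superposition: θ = Σ θ_i = -973/90000 rad ≈ -0.010811 rad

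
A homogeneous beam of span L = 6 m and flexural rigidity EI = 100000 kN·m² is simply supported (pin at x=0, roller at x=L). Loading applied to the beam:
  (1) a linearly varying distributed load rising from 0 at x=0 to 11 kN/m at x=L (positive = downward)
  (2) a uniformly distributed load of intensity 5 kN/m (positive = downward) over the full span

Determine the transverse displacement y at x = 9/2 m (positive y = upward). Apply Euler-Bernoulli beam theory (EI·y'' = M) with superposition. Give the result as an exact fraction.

y(9/2) = -66123/51200000 m

Load 1 — triangular load w₀=11 kN/m (0→w₀ over full span):
  y_1 = -w₀x(7L⁴-10L²x²+3x⁴)/(360LEI) = -11·(9/2)·(7·6⁴-10·6²·(9/2)²+3·(9/2)⁴)/(360·6·100000) = -35343/51200000 m
Load 2 — uniform load w=5 kN/m over full span:
  y_2 = -wx(L³-2Lx²+x³)/(24EI) = -5·(9/2)·(6³-2·6·(9/2)²+(9/2)³)/(24·100000) = -1539/2560000 m
Superposition: y = Σ y_i = -66123/51200000 m ≈ -0.001291 m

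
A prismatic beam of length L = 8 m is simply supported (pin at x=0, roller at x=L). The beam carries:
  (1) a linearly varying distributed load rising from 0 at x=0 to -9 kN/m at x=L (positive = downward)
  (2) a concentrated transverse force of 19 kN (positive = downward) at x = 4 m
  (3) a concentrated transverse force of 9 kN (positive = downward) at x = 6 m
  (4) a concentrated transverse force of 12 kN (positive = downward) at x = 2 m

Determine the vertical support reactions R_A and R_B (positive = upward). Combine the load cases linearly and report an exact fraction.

R_A = 35/4 kN, R_B = -19/4 kN

Load 1 — triangular load w₀=-9 kN/m (0→w₀ over full span):
  R_A = w₀L/6 = (-9)·8/6 = -12 kN
  R_B = w₀L/3 = (-9)·8/3 = -24 kN
Load 2 — point force P=19 kN at a=4 m (b=L-a=4):
  R_A = Pb/L = 19·4/8 = 19/2 kN
  R_B = Pa/L = 19·4/8 = 19/2 kN
Load 3 — point force P=9 kN at a=6 m (b=L-a=2):
  R_A = Pb/L = 9·2/8 = 9/4 kN
  R_B = Pa/L = 9·6/8 = 27/4 kN
Load 4 — point force P=12 kN at a=2 m (b=L-a=6):
  R_A = Pb/L = 12·6/8 = 9 kN
  R_B = Pa/L = 12·2/8 = 3 kN
Superposition: R_A = 35/4 kN, R_B = -19/4 kN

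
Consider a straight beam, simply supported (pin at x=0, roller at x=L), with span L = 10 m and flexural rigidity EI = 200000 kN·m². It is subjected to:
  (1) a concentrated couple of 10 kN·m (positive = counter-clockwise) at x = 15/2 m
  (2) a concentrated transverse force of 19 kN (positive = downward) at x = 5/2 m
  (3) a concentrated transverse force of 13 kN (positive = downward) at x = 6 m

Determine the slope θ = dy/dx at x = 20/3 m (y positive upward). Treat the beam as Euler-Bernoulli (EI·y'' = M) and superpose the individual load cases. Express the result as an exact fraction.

θ(20/3) = 46261/96000000 rad

Load 1 — applied couple M₀=10 kN·m at a=15/2 m (b=L-a=5/2):
  θ_1 = (M₀x²/(2L)+C₁)/EI  [x≤a] with C₁=M₀(3b²-L²)/(6L)=-325/24 = (10·(20/3)²/(2·10)+(-325/24))/200000 = 1/23040 rad
Load 2 — point force P=19 kN at a=5/2 m (b=L-a=15/2):
  θ_2 = -Pa(2L²-6Lx+3x²+a²)/(6LEI)  [x>a] = -19·(5/2)·(2·10²-6·10·(20/3)+3·(20/3)²+(5/2)²)/(6·10·200000) = 551/2304000 rad
Load 3 — point force P=13 kN at a=6 m (b=L-a=4):
  θ_3 = -Pa(2L²-6Lx+3x²+a²)/(6LEI)  [x>a] = -13·6·(2·10²-6·10·(20/3)+3·(20/3)²+6²)/(6·10·200000) = 299/1500000 rad
Superposition: θ = Σ θ_i = 46261/96000000 rad ≈ 0.000482 rad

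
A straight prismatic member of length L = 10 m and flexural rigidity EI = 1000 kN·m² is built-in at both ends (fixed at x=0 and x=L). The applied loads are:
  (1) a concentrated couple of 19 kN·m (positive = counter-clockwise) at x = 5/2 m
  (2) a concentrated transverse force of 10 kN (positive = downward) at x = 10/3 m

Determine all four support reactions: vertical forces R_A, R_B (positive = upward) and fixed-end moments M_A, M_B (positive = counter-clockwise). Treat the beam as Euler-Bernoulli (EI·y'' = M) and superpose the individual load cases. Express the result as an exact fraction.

R_A = 20617/2160 kN, M_A = 4861/432 kN·m, R_B = 983/2160 kN, M_B = -635/432 kN·m

Load 1 — applied couple M₀=19 kN·m at a=5/2 m (b=L-a=15/2):
  R_A = 6M₀ab/L³ = 6·19·(5/2)·(15/2)/10³ = 171/80 kN
  M_A = M₀b(2a-b)/L² = 19·(15/2)·(2·(5/2)-(15/2))/10² = -57/16 kN·m
  R_B = -6M₀ab/L³ = -6·19·(5/2)·(15/2)/10³ = -171/80 kN
  M_B = M₀a(2b-a)/L² = 19·(5/2)·(2·(15/2)-(5/2))/10² = 95/16 kN·m
Load 2 — point force P=10 kN at a=10/3 m (b=L-a=20/3):
  R_A = Pb²(3a+b)/L³ = 10·(20/3)²·(3·(10/3)+(20/3))/10³ = 200/27 kN
  M_A = Pab²/L² = 10·(10/3)·(20/3)²/10² = 400/27 kN·m
  R_B = Pa²(a+3b)/L³ = 10·(10/3)²·((10/3)+3·(20/3))/10³ = 70/27 kN
  M_B = -Pa²b/L² = -10·(10/3)²·(20/3)/10² = -200/27 kN·m
Superposition: R_A = 20617/2160 kN, M_A = 4861/432 kN·m, R_B = 983/2160 kN, M_B = -635/432 kN·m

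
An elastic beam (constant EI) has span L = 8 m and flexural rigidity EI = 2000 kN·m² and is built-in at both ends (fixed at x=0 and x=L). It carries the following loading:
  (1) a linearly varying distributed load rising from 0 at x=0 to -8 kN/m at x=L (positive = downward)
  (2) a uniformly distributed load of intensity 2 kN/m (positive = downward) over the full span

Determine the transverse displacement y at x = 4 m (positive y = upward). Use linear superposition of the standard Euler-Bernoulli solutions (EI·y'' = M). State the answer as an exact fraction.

y(4) = 4/375 m

Load 1 — triangular load w₀=-8 kN/m (0→w₀ over full span):
  y_1 = -w₀x²(L-x)²(x+2L)/(120LEI) = -(-8)·4²·(8-4)²·(4+2·8)/(120·8·2000) = 8/375 m
Load 2 — uniform load w=2 kN/m over full span:
  y_2 = -wx²(L-x)²/(24EI) = -2·4²·(8-4)²/(24·2000) = -4/375 m
Superposition: y = Σ y_i = 4/375 m ≈ 0.010667 m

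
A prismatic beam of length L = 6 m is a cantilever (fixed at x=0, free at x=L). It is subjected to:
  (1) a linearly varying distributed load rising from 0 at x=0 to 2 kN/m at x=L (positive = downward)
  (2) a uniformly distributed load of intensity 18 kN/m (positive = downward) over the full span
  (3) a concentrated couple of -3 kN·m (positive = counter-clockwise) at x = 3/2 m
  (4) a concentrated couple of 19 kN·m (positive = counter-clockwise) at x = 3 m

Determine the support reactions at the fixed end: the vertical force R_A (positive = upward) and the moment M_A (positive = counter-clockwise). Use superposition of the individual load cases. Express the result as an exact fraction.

Load 1 — triangular load w₀=2 kN/m (0→w₀ over full span):
  R_A = w₀L/2 = 2·6/2 = 6 kN
  M_A = w₀L²/3 = 2·6²/3 = 24 kN·m
Load 2 — uniform load w=18 kN/m over full span:
  R_A = wL = 18·6 = 108 kN
  M_A = wL²/2 = 18·6²/2 = 324 kN·m
Load 3 — applied couple M₀=-3 kN·m at a=3/2 m (b=L-a=9/2):
  R_A = 0 kN
  M_A = -M₀ = -(-3) = 3 kN·m
Load 4 — applied couple M₀=19 kN·m at a=3 m (b=L-a=3):
  R_A = 0 kN
  M_A = -M₀ = -19 kN·m
Superposition: R_A = 114 kN, M_A = 332 kN·m

R_A = 114 kN, M_A = 332 kN·m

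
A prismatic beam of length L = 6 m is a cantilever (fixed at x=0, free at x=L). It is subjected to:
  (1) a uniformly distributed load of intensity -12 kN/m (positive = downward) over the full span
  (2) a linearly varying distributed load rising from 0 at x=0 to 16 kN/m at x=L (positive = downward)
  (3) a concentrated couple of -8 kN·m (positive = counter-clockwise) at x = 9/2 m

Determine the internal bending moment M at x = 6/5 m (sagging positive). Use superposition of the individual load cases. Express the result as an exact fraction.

Load 1 — uniform load w=-12 kN/m over full span:
  M_1 = -w(L-x)²/2 = -(-12)·(6-(6/5))²/2 = 3456/25 kN·m
Load 2 — triangular load w₀=16 kN/m (0→w₀ over full span):
  M_2 = w₀Lx/2 - w₀L²/3 - w₀x³/(6L) = 16·6·(6/5)/2 - 16·6²/3 - 16·(6/5)³/(6·6) = -16896/125 kN·m
Load 3 — applied couple M₀=-8 kN·m at a=9/2 m (b=L-a=3/2):
  M_3 = M₀  [x≤a] = (-8) = -8 kN·m
Superposition: M = Σ M_i = -616/125 kN·m ≈ -4.928000 kN·m

M(6/5) = -616/125 kN·m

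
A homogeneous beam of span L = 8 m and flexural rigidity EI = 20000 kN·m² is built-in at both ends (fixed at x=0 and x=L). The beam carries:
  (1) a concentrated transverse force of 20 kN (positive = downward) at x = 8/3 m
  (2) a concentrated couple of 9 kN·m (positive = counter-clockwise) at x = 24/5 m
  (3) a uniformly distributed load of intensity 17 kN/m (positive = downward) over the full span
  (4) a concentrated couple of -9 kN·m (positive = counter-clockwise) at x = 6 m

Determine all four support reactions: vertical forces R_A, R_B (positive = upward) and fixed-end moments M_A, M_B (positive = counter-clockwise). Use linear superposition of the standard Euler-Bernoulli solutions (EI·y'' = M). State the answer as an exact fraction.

R_A = 3592909/43200 kN, M_A = 1235929/10800 kN·m, R_B = 3146291/43200 kN, M_B = -1077311/10800 kN·m

Load 1 — point force P=20 kN at a=8/3 m (b=L-a=16/3):
  R_A = Pb²(3a+b)/L³ = 20·(16/3)²·(3·(8/3)+(16/3))/8³ = 400/27 kN
  M_A = Pab²/L² = 20·(8/3)·(16/3)²/8² = 640/27 kN·m
  R_B = Pa²(a+3b)/L³ = 20·(8/3)²·((8/3)+3·(16/3))/8³ = 140/27 kN
  M_B = -Pa²b/L² = -20·(8/3)²·(16/3)/8² = -320/27 kN·m
Load 2 — applied couple M₀=9 kN·m at a=24/5 m (b=L-a=16/5):
  R_A = 6M₀ab/L³ = 6·9·(24/5)·(16/5)/8³ = 81/50 kN
  M_A = M₀b(2a-b)/L² = 9·(16/5)·(2·(24/5)-(16/5))/8² = 72/25 kN·m
  R_B = -6M₀ab/L³ = -6·9·(24/5)·(16/5)/8³ = -81/50 kN
  M_B = M₀a(2b-a)/L² = 9·(24/5)·(2·(16/5)-(24/5))/8² = 27/25 kN·m
Load 3 — uniform load w=17 kN/m over full span:
  R_A = wL/2 = 17·8/2 = 68 kN
  M_A = wL²/12 = 17·8²/12 = 272/3 kN·m
  R_B = wL/2 = 17·8/2 = 68 kN
  M_B = -wL²/12 = -17·8²/12 = -272/3 kN·m
Load 4 — applied couple M₀=-9 kN·m at a=6 m (b=L-a=2):
  R_A = 6M₀ab/L³ = 6·(-9)·6·2/8³ = -81/64 kN
  M_A = M₀b(2a-b)/L² = (-9)·2·(2·6-2)/8² = -45/16 kN·m
  R_B = -6M₀ab/L³ = -6·(-9)·6·2/8³ = 81/64 kN
  M_B = M₀a(2b-a)/L² = (-9)·6·(2·2-6)/8² = 27/16 kN·m
Superposition: R_A = 3592909/43200 kN, M_A = 1235929/10800 kN·m, R_B = 3146291/43200 kN, M_B = -1077311/10800 kN·m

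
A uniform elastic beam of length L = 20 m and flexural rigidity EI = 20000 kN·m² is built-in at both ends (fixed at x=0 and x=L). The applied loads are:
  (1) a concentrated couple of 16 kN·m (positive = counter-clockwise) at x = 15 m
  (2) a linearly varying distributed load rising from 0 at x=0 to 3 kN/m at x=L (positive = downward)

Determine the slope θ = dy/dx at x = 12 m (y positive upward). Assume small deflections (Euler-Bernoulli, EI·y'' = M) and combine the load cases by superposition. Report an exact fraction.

θ(12) = 27/12500 rad

Load 1 — applied couple M₀=16 kN·m at a=15 m (b=L-a=5):
  θ_1 = (R_Ax²/2 - M_Ax)/EI  [x≤a] with R_A=9/10, M_A=5 = ((9/10)·12²/2 - 5·12)/20000 = 3/12500 rad
Load 2 — triangular load w₀=3 kN/m (0→w₀ over full span):
  θ_2 = -w₀(2x(L-x)(L-2x)(x+2L)+x²(L-x)²)/(120LEI) = -3·(2·12·(20-12)·(20-2·12)·(12+2·20)+12²·(20-12)²)/(120·20·20000) = 6/3125 rad
Superposition: θ = Σ θ_i = 27/12500 rad ≈ 0.002160 rad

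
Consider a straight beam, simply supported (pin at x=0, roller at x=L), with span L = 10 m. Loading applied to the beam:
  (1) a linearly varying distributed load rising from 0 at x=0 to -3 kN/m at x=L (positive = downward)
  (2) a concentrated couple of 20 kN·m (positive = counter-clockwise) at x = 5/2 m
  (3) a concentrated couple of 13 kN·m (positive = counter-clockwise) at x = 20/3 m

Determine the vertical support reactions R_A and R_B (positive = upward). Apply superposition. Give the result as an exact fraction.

Load 1 — triangular load w₀=-3 kN/m (0→w₀ over full span):
  R_A = w₀L/6 = (-3)·10/6 = -5 kN
  R_B = w₀L/3 = (-3)·10/3 = -10 kN
Load 2 — applied couple M₀=20 kN·m at a=5/2 m (b=L-a=15/2):
  R_A = M₀/L = 20/10 = 2 kN
  R_B = -M₀/L = -20/10 = -2 kN
Load 3 — applied couple M₀=13 kN·m at a=20/3 m (b=L-a=10/3):
  R_A = M₀/L = 13/10 kN
  R_B = -M₀/L = -13/10 kN
Superposition: R_A = -17/10 kN, R_B = -133/10 kN

R_A = -17/10 kN, R_B = -133/10 kN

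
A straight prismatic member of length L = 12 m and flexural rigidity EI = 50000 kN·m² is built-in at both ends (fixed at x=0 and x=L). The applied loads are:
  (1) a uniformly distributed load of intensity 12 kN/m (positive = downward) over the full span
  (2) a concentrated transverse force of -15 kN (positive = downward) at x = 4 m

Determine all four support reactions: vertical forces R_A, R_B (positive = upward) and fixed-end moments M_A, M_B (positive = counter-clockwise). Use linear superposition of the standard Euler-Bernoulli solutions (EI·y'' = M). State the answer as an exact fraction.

Load 1 — uniform load w=12 kN/m over full span:
  R_A = wL/2 = 12·12/2 = 72 kN
  M_A = wL²/12 = 12·12²/12 = 144 kN·m
  R_B = wL/2 = 12·12/2 = 72 kN
  M_B = -wL²/12 = -12·12²/12 = -144 kN·m
Load 2 — point force P=-15 kN at a=4 m (b=L-a=8):
  R_A = Pb²(3a+b)/L³ = (-15)·8²·(3·4+8)/12³ = -100/9 kN
  M_A = Pab²/L² = (-15)·4·8²/12² = -80/3 kN·m
  R_B = Pa²(a+3b)/L³ = (-15)·4²·(4+3·8)/12³ = -35/9 kN
  M_B = -Pa²b/L² = -(-15)·4²·8/12² = 40/3 kN·m
Superposition: R_A = 548/9 kN, M_A = 352/3 kN·m, R_B = 613/9 kN, M_B = -392/3 kN·m

R_A = 548/9 kN, M_A = 352/3 kN·m, R_B = 613/9 kN, M_B = -392/3 kN·m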